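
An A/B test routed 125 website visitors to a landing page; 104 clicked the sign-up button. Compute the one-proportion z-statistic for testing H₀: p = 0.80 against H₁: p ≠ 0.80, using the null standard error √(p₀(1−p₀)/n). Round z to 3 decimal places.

z = 0.894

With x = 104 successes in n = 125, p̂ = 0.83200.
Under H₀, SE = √(p₀(1−p₀)/n) = √(0.80·0.20/125) = √0.001280000 = 0.035777.
z = (p̂ − p₀)/SE = (0.83200 − 0.80)/0.035777 = 0.894.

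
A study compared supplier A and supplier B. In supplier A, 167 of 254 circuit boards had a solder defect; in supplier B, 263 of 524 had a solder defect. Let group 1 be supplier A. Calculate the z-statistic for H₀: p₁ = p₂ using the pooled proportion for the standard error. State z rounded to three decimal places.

p̂₁ = 167/254 = 0.65748, p̂₂ = 263/524 = 0.50191.
Pooled p̂ = (167+263)/(254+524) = 430/778 = 0.55270.
Pooled SE = √[0.2472228·0.00584540] ≈ 0.038015.
z = (p̂₁ − p̂₂)/SE = (0.65748 − 0.50191)/0.038015 = 0.15557/0.038015 = 4.092.

z = 4.092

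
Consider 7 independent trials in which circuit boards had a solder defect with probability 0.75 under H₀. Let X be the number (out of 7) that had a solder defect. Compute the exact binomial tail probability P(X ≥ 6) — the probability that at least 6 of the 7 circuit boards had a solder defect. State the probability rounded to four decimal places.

P = 0.4449

X is binomial with n = 7 and p = 0.75.
P(X ≥ 6) = C(7,6)·0.75^6·0.25^1 + C(7,7)·0.75^7·0.25^0.
= 0.311462 + 0.133484 = 0.4449.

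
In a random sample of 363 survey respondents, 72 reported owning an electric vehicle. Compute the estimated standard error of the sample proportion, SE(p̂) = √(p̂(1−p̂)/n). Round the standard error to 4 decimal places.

SE = 0.0209

With x = 72 successes in n = 363, p̂ = 0.19835.
p̂(1−p̂) = 0.159007.
SE = √(0.159007/363) = 0.0209.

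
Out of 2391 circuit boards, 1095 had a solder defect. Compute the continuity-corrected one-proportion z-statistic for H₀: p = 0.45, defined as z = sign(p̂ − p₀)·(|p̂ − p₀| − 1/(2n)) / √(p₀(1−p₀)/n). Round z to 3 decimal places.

With x = 1095 successes in n = 2391, p̂ = 0.45797. p̂ − p₀ = 0.007967.
1/(2n) = 0.000209.
Corrected numerator: |0.007967| − 0.000209 = 0.007758.
Under H₀, SE = √(p₀(1−p₀)/n) = √(0.45·0.55/2391) = √0.000103513 = 0.010174.
z = (+)0.007758/0.010174 = 0.763.

z = 0.763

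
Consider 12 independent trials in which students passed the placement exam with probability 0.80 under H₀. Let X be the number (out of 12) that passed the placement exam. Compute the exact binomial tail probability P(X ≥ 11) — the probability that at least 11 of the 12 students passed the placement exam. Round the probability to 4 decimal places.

P = 0.2749

X is binomial with n = 12 and p = 0.80.
P(X ≥ 11) = C(12,11)·0.80^11·0.20^1 + C(12,12)·0.80^12·0.20^0.
= 0.206158 + 0.068719 = 0.2749.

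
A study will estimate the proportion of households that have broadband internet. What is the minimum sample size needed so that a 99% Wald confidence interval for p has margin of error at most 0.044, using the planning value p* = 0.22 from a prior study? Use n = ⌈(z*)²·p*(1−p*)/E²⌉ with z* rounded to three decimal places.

n = 589

For 99% confidence, z* = 2.576.
p*(1−p*) = 0.1716.
Required n before rounding: 6.635776 × 0.1716 / 0.044² = 588.171.
⌈588.171⌉ = 589.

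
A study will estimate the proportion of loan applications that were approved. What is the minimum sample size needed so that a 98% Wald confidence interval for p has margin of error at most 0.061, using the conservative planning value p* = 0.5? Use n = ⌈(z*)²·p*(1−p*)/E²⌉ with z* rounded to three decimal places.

For 98% confidence, z* = 2.326.
p*(1−p*) = 0.50·0.50 = 0.2500.
Required n before rounding: 5.410276 × 0.2500 / 0.061² = 363.496.
Rounding up, n = 364.

n = 364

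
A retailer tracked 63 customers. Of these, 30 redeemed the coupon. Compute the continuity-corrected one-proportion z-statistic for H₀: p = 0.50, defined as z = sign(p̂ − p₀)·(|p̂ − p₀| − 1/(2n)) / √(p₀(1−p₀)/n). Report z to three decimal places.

Sample proportion p̂ = 30/63 = 0.47619. p̂ − p₀ = -0.023810.
Continuity correction 1/(2n) = 1/126 = 0.007937.
Corrected numerator: |-0.023810| − 0.007937 = 0.015873.
Under H₀, SE = √(p₀(1−p₀)/n) = √(0.50·0.50/63) = √0.003968254 = 0.062994.
z = (−)0.015873/0.062994 = -0.252.

z = -0.252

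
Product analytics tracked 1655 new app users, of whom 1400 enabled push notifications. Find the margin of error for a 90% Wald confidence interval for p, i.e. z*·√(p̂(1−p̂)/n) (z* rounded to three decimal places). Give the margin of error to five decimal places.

With x = 1400 successes in n = 1655, p̂ = 0.84592.
Standard error of p̂: √(0.130338/1655) = √0.000078754 = 0.008874.
For 90% confidence, z* = 1.645.
ME = 1.645·0.008874 = 0.01460.

ME = 0.01460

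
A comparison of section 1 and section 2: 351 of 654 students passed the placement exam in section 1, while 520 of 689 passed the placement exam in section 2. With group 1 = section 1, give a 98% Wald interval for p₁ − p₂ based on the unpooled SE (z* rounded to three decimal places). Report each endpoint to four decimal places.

p̂₁ = 0.53670, p̂₂ = 0.75472, so the observed difference is -0.21802.
SE = √(0.000380204 + 0.000268678) = √0.000648882 = 0.025473.
z* = 2.326 at the 98% level. Margin = 2.326·0.025473 = 0.05925.
So the interval runs from -0.2773 to -0.1588.

(-0.2773, -0.1588)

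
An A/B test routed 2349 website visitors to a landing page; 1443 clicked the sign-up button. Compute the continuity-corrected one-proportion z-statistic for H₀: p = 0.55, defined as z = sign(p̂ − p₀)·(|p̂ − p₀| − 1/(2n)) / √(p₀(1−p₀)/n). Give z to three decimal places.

With x = 1443 successes in n = 2349, p̂ = 0.61430. p̂ − p₀ = 0.064304.
1/(2n) = 0.000213.
Corrected numerator: |0.064304| − 0.000213 = 0.064091.
Null standard error: √(0.55·0.45/2349) = √0.000105364 = 0.010265.
z = (+)0.064091/0.010265 = 6.244.

z = 6.244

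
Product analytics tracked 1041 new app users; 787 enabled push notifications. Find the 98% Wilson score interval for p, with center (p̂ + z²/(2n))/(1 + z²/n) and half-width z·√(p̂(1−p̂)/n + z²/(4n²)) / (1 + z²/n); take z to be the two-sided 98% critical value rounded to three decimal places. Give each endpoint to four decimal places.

p̂ = 787/1041 = 0.75600; z = 2.326, so z² = 5.410276.
Denominator 1 + z²/n = 1 + 5.410276/1041 = 1.005197.
Adjusted center: (0.75600 + z²/(2n))/1.005197 = 0.75468.
Radicand: p̂(1−p̂)/n + z²/(4n²) = 0.000177197 + 0.000001248 = 0.000178445.
Half-width = 2.326·√0.000178445/1.005197 = 0.03091.
Interval: 0.75468 ± 0.03091 → (0.7238, 0.7856).

(0.7238, 0.7856)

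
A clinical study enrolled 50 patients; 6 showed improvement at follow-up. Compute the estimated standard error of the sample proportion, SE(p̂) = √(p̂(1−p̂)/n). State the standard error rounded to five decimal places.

The sample proportion is 6/50 = 0.12000.
p̂(1−p̂) = 0.105600.
SE = √(0.105600/50) = √0.002112000 = 0.04596.

SE = 0.04596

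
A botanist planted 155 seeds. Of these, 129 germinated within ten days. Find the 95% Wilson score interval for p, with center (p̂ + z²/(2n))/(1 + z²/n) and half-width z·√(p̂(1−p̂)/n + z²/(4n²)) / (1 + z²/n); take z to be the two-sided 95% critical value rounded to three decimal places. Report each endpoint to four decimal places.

p̂ = 129/155 = 0.83226; z = 1.960, so z² = 3.841600.
Denominator 1 + z²/n = 1 + 3.841600/155 = 1.024785.
Center = (0.83226 + 0.012392)/1.024785 = 0.82422.
Radicand: p̂(1−p̂)/n + z²/(4n²) = 0.000900675 + 0.000039975 = 0.000940650.
Half-width = 1.960·√0.000940650/1.024785 = 0.05866.
Interval: 0.82422 ± 0.05866 → (0.7656, 0.8829).

(0.7656, 0.8829)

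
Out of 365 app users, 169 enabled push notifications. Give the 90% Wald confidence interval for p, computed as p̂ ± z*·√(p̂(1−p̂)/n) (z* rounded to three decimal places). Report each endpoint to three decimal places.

p̂ = 169/365 = 0.46301.
SE(p̂) = √(0.46301·0.53699/365) = 0.026099.
z* = 1.645 at the 90% level.
Margin of error: 1.645 × 0.026099 = 0.04293.
So the interval runs from 0.420 to 0.506.

(0.420, 0.506)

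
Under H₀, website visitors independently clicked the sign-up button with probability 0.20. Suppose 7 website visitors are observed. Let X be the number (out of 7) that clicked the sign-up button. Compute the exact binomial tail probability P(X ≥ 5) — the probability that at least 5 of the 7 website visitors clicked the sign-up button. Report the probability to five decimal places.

P = 0.00467

X ~ Binomial(n=7, p=0.20).
P(X ≥ 5) = C(7,5)·0.20^5·0.80^2 + C(7,6)·0.20^6·0.80^1 + C(7,7)·0.20^7·0.80^0.
= 0.004301 + 0.000358 + 0.000013 = 0.00467.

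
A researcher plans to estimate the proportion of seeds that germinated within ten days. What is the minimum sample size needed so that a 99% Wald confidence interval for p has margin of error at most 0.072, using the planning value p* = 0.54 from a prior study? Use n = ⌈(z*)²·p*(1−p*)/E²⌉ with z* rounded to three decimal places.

n = 318

The 99% critical value is z* = 2.576.
p*(1−p*) = 0.54·0.46 = 0.2484.
Required n before rounding: 6.635776 × 0.2484 / 0.072² = 317.964.
Rounding up, n = 318.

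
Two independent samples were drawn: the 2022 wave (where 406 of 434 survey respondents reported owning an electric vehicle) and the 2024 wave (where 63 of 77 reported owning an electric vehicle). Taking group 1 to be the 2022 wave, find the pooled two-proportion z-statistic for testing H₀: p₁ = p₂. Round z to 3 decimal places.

p̂₁ = 406/434 = 0.93548, p̂₂ = 63/77 = 0.81818.
Pooling: p̂ = 469/511 = 0.91781.
SE = √[p̂(1−p̂)(1/n₁+1/n₂)] = √[0.91781·0.08219·(1/434+1/77)] ≈ 0.033963.
z = 0.11730/0.033963 = 3.454.

z = 3.454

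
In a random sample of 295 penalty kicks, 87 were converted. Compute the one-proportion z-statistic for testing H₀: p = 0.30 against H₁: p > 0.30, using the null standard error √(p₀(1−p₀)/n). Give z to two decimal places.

z = -0.19

The sample proportion is 87/295 = 0.29492.
SE₀ = √(0.30·0.70/295) = 0.026681.
Test statistic: z = -0.00508/0.026681 = -0.19.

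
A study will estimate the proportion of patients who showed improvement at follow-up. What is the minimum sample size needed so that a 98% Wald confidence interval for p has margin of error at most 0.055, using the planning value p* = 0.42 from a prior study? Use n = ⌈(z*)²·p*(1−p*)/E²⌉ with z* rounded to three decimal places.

The 98% critical value is z* = 2.326.
p*(1−p*) = 0.2436.
(z*)²·p*(1−p*)/E² = 5.410276·0.2436/0.003025 = 435.684.
⌈435.684⌉ = 436.

n = 436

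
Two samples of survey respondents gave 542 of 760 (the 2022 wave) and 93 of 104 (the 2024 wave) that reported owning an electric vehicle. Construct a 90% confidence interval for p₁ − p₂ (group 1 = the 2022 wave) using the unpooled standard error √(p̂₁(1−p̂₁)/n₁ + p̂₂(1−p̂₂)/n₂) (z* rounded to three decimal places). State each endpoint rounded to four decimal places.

p̂₁ = 0.71316, p̂₂ = 0.89423, so the observed difference is -0.18107.
SE = √(0.000269163 + 0.000909443) = √0.001178606 = 0.034331.
The 90% critical value is z* = 1.645. Margin of error = 0.05647.
Interval: -0.18107 ± 0.05647 → (-0.2375, -0.1246).

(-0.2375, -0.1246)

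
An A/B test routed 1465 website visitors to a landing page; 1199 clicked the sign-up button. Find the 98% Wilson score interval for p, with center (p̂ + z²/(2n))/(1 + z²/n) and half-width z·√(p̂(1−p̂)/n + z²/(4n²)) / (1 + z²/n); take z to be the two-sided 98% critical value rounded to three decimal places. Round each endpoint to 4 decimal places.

Here p̂ = 1199/1465 = 0.81843 and z = 2.326 (z² = 5.410276).
Denominator 1 + z²/n = 1 + 5.410276/1465 = 1.003693.
Center = (0.81843 + 0.001847)/1.003693 = 0.81726.
Radicand: p̂(1−p̂)/n + z²/(4n²) = 0.000101435 + 0.000000630 = 0.000102065.
Half-width = 2.326·√0.000102065/1.003693 = 0.02341.
So the interval runs from 0.7938 to 0.8407.

(0.7938, 0.8407)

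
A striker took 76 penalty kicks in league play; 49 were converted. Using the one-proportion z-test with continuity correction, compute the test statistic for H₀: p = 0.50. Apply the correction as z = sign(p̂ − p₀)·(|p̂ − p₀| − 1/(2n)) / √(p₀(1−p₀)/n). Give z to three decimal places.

With x = 49 successes in n = 76, p̂ = 0.64474. p̂ − p₀ = 0.144737.
1/(2n) = 0.006579.
Corrected numerator: |0.144737| − 0.006579 = 0.138158.
Null standard error: √(0.50·0.50/76) = √0.003289474 = 0.057354.
z = (+)0.138158/0.057354 = 2.409.

z = 2.409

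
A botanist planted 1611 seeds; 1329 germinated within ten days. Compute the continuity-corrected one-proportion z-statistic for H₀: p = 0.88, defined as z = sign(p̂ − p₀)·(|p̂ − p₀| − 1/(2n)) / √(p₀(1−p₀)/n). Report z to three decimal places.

With x = 1329 successes in n = 1611, p̂ = 0.82495. p̂ − p₀ = -0.055047.
Continuity correction 1/(2n) = 1/3222 = 0.000310.
Corrected numerator: |-0.055047| − 0.000310 = 0.054737.
Null standard error: √(0.88·0.12/1611) = √0.000065549 = 0.008096.
z = −0.054737/0.008096 = -6.761.

z = -6.761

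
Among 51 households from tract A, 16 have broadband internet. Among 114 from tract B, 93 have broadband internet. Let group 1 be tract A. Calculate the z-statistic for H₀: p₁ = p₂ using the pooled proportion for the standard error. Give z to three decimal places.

z = -6.294

p̂₁ = 16/51 = 0.31373, p̂₂ = 93/114 = 0.81579.
Pooling: p̂ = 109/165 = 0.66061.
Pooled SE = √[0.2242057·0.02837977] ≈ 0.079768.
z = -0.50206/0.079768 = -6.294.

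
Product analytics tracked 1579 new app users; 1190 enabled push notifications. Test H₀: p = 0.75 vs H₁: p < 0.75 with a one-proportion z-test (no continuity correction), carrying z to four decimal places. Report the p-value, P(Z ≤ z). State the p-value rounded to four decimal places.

p̂ = 1190/1579 = 0.75364.
SE₀ = √(0.75·0.25/1579) = 0.010897.
Test statistic (full precision, shown to 4 dp): z = (1190/1579 − 0.75)/SE₀ ≈ 0.3342.
From the standard normal, P(Z ≤ z) = 0.6309.

p-value = 0.6309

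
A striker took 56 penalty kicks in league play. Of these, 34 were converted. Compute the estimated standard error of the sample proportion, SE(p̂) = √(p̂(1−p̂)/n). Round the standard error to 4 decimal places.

p̂ = 34/56 = 0.60714.
p̂(1−p̂) = 0.238521.
SE = √(0.238521/56) = 0.0653.

SE = 0.0653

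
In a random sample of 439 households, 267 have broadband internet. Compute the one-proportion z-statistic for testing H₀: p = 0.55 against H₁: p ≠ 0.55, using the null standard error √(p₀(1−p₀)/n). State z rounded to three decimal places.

The sample proportion is 267/439 = 0.60820.
SE₀ = √(0.55·0.45/439) = 0.023744.
z = (p̂ − p₀)/SE = (0.60820 − 0.55)/0.023744 = 2.451.

z = 2.451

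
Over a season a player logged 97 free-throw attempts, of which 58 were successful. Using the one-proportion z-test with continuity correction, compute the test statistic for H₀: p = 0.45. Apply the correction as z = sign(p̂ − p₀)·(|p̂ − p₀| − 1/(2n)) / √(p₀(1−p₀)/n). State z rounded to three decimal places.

z = 2.827

p̂ = 58/97 = 0.59794. p̂ − p₀ = 0.147938.
1/(2n) = 0.005155.
Corrected numerator: |0.147938| − 0.005155 = 0.142783.
Null standard error: √(0.45·0.55/97) = √0.002551546 = 0.050513.
z = (+)0.142783/0.050513 = 2.827.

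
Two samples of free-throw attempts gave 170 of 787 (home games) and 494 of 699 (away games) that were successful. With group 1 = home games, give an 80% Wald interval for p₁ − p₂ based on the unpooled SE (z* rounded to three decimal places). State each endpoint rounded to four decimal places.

(-0.5197, -0.4617)

p̂₁ = 0.21601, p̂₂ = 0.70672, so the observed difference is -0.49071.
Unpooled SE = √(p̂₁(1−p̂₁)/n₁ + p̂₂(1−p̂₂)/n₂) = √(0.000215184 + 0.000296517) = 0.022621.
z* = 1.282 at the 80% level. Margin = 1.282·0.022621 = 0.02900.
Interval: -0.49071 ± 0.02900 → (-0.5197, -0.4617).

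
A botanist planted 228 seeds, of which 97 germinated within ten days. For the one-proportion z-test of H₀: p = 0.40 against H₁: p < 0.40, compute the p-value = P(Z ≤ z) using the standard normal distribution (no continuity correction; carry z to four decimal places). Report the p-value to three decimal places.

p-value = 0.784

With x = 97 successes in n = 228, p̂ = 0.42544.
Null standard error: √(0.40·0.60/228) = √0.001052632 = 0.032444.
Test statistic (full precision, shown to 4 dp): z = (97/228 − 0.40)/SE₀ ≈ 0.7841.
From the standard normal, P(Z ≤ z) = 0.784.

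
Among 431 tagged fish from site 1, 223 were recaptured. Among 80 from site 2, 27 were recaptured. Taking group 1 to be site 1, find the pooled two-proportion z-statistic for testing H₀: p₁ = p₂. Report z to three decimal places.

z = 2.956

p̂₁ = 223/431 = 0.51740, p̂₂ = 27/80 = 0.33750.
Pooling: p̂ = 250/511 = 0.48924.
SE = √[p̂(1−p̂)(1/n₁+1/n₂)] = √[0.48924·0.51076·(1/431+1/80)] ≈ 0.060855.
z = (p̂₁ − p̂₂)/SE = (0.51740 − 0.33750)/0.060855 = 0.17990/0.060855 = 2.956.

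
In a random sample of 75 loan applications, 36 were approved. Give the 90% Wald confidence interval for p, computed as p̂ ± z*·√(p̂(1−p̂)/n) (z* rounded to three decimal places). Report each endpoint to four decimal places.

(0.3851, 0.5749)

Sample proportion p̂ = 36/75 = 0.48000.
Standard error of p̂: √(0.249600/75) = √0.003328000 = 0.057689.
For 90% confidence, z* = 1.645.
Margin = 1.645·0.057689 = 0.09490.
So the interval runs from 0.3851 to 0.5749.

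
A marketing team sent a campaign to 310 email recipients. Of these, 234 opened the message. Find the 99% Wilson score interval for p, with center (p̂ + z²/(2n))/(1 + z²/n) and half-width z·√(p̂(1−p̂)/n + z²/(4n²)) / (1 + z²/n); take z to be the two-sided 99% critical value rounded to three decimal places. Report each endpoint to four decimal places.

p̂ = 234/310 = 0.75484; z = 2.576, so z² = 6.635776.
Denominator 1 + z²/n = 1 + 6.635776/310 = 1.021406.
Center = (0.75484 + 0.010703)/1.021406 = 0.74950.
Radicand: p̂(1−p̂)/n + z²/(4n²) = 0.000596959 + 0.000017263 = 0.000614222.
Half-width = 2.576·√0.000614222/1.021406 = 0.06250.
Interval: 0.74950 ± 0.06250 → (0.6870, 0.8120).

(0.6870, 0.8120)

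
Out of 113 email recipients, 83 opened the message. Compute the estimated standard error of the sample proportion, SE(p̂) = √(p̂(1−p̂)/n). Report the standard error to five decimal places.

SE = 0.04154

p̂ = 83/113 = 0.73451.
p̂(1−p̂) = 0.73451·0.26549 = 0.195005.
SE = √(0.195005/113) = 0.04154.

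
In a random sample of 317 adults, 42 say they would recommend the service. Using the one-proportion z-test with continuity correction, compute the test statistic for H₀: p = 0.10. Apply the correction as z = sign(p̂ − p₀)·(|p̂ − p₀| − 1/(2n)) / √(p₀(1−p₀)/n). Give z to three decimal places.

The sample proportion is 42/317 = 0.13249. p̂ − p₀ = 0.032492.
Continuity correction 1/(2n) = 1/634 = 0.001577.
Corrected numerator: |0.032492| − 0.001577 = 0.030915.
SE₀ = √(0.10·0.90/317) = 0.016850.
z = +0.030915/0.016850 = 1.835.

z = 1.835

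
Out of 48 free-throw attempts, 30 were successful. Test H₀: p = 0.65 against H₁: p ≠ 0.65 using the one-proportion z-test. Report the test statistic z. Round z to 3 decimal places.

z = -0.363

p̂ = 30/48 = 0.62500.
SE₀ = √(0.65·0.35/48) = 0.068845.
z = (p̂ − p₀)/SE = (0.62500 − 0.65)/0.068845 = -0.363.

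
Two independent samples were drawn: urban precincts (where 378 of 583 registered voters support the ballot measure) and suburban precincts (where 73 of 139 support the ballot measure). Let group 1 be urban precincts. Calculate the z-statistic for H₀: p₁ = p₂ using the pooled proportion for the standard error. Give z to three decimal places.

Sample proportions: p̂₁ = 378/583 = 0.64837 and p̂₂ = 73/139 = 0.52518.
Pooling: p̂ = 451/722 = 0.62465.
SE = √[p̂(1−p̂)(1/n₁+1/n₂)] = √[0.62465·0.37535·(1/583+1/139)] ≈ 0.045705.
z = (p̂₁ − p̂₂)/SE = (0.64837 − 0.52518)/0.045705 = 0.12319/0.045705 = 2.695.

z = 2.695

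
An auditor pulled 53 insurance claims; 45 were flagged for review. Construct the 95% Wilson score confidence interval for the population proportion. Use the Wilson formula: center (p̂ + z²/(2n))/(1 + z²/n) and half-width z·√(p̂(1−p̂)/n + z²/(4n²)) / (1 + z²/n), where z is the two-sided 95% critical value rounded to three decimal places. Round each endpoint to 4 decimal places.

p̂ = 45/53 = 0.84906; z = 1.960, so z² = 3.841600.
Denominator 1 + z²/n = 1 + 3.841600/53 = 1.072483.
Adjusted center: (0.84906 + z²/(2n))/1.072483 = 0.82547.
Radicand: p̂(1−p̂)/n + z²/(4n²) = 0.002418104 + 0.000341901 = 0.002760005.
Half-width = z·√(radicand)/denom = 1.960·0.052536/1.072483 = 0.09601.
So the interval runs from 0.7295 to 0.9215.

(0.7295, 0.9215)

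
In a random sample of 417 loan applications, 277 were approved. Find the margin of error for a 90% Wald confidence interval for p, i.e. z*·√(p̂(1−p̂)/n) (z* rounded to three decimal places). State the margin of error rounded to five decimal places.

ME = 0.03804

With x = 277 successes in n = 417, p̂ = 0.66427.
SE(p̂) = √(0.66427·0.33573/417) = 0.023126.
For 90% confidence, z* = 1.645.
ME = 1.645·0.023126 = 0.03804.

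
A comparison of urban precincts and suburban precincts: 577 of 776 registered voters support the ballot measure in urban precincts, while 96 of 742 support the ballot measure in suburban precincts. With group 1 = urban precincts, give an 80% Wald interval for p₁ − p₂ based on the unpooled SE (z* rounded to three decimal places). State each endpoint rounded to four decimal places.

p̂₁ = 577/776 = 0.74356, p̂₂ = 96/742 = 0.12938; p̂₁ − p̂₂ = 0.61418.
Unpooled SE = √(p̂₁(1−p̂₁)/n₁ + p̂₂(1−p̂₂)/n₂) = √(0.000245722 + 0.000151807) = 0.019938.
The 80% critical value is z* = 1.282. Margin = 1.282·0.019938 = 0.02556.
Interval: 0.61418 ± 0.02556 → (0.5886, 0.6397).

(0.5886, 0.6397)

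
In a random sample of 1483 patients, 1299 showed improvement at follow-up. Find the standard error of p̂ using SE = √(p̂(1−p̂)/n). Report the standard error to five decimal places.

SE = 0.00856

The sample proportion is 1299/1483 = 0.87593.
p̂(1−p̂) = 0.108677.
Dividing by n and taking the root: √0.000073282 = 0.00856.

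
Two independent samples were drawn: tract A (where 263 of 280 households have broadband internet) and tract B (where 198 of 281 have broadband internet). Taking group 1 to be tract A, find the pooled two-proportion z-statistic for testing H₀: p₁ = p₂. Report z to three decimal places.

z = 7.261

Sample proportions: p̂₁ = 263/280 = 0.93929 and p̂₂ = 198/281 = 0.70463.
Pooled p̂ = (263+198)/(280+281) = 461/561 = 0.82175.
SE = √[p̂(1−p̂)(1/n₁+1/n₂)] = √[0.82175·0.17825·(1/280+1/281)] ≈ 0.032317.
z = 0.23466/0.032317 = 7.261.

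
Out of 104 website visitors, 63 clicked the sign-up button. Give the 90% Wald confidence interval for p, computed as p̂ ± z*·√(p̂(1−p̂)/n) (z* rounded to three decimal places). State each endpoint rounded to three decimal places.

(0.527, 0.685)

With x = 63 successes in n = 104, p̂ = 0.60577.
SE(p̂) = √(0.60577·0.39423/104) = 0.047919.
z* = 1.645 at the 90% level.
Margin = 1.645·0.047919 = 0.07883.
CI: 0.60577 ± 0.07883 = (0.527, 0.685).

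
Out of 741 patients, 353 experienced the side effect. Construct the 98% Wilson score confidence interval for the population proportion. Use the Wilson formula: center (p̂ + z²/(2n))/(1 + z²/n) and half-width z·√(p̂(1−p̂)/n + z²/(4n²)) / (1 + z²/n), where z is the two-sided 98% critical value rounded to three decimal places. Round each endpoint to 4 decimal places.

(0.4340, 0.5191)

p̂ = 353/741 = 0.47638; z = 2.326, so z² = 5.410276.
Denominator 1 + z²/n = 1 + 5.410276/741 = 1.007301.
Center = (0.47638 + 0.003651)/1.007301 = 0.47655.
Radicand: p̂(1−p̂)/n + z²/(4n²) = 0.000336629 + 0.000002463 = 0.000339092.
Half-width = 2.326·√0.000339092/1.007301 = 0.04252.
Interval: 0.47655 ± 0.04252 → (0.4340, 0.5191).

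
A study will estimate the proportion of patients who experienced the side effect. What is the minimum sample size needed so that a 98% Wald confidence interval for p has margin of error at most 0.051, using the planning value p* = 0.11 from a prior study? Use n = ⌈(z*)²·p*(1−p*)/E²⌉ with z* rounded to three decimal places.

n = 204

For 98% confidence, z* = 2.326.
p*(1−p*) = 0.0979.
Required n before rounding: 5.410276 × 0.0979 / 0.051² = 203.639.
Rounding up, n = 204.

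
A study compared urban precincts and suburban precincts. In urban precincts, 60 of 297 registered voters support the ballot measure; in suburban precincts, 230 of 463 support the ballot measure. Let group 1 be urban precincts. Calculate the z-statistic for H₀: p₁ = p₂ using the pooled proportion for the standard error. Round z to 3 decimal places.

Sample proportions: p̂₁ = 60/297 = 0.20202 and p̂₂ = 230/463 = 0.49676.
Pooled p̂ = (60+230)/(297+463) = 290/760 = 0.38158.
Pooled SE = √[0.2359765·0.00552683] ≈ 0.036114.
z = (p̂₁ − p̂₂)/SE = (0.20202 − 0.49676)/0.036114 = -0.29474/0.036114 = -8.161.

z = -8.161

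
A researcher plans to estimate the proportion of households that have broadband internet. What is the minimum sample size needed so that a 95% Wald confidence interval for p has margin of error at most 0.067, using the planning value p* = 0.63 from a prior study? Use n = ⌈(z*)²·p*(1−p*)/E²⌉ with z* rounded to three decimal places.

z* = 1.960 at the 95% level.
p*(1−p*) = 0.63·0.37 = 0.2331.
(z*)²·p*(1−p*)/E² = 3.841600·0.2331/0.004489 = 199.483.
⌈199.483⌉ = 200.

n = 200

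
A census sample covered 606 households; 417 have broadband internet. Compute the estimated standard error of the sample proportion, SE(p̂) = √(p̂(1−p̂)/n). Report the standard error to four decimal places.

The sample proportion is 417/606 = 0.68812.
p̂(1−p̂) = 0.214611.
SE = √(0.214611/606) = √0.000354144 = 0.0188.

SE = 0.0188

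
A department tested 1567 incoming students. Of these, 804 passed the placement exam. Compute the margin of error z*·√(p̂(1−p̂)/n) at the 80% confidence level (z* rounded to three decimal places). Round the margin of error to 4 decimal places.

ME = 0.0162

Sample proportion p̂ = 804/1567 = 0.51308.
SE = √(p̂(1−p̂)/n) = √(0.249829/1567) = 0.012627.
The 80% critical value is z* = 1.282.
So ME = 0.0162.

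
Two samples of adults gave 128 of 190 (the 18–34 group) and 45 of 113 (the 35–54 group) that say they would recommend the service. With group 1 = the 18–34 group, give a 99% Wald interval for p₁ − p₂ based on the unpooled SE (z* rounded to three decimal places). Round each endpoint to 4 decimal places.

(0.1280, 0.4229)

p̂₁ = 0.67368, p̂₂ = 0.39823, so the observed difference is 0.27545.
SE = √(0.001157020 + 0.002120733) = √0.003277753 = 0.057252.
z* = 2.576 at the 99% level. Margin = 2.576·0.057252 = 0.14748.
So the interval runs from 0.1280 to 0.4229.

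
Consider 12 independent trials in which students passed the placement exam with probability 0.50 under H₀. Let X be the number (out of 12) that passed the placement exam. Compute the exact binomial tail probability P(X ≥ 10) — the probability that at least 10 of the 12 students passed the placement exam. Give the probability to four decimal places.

X ~ Binomial(n=12, p=0.50).
P(X ≥ 10) = C(12,10)·0.50^10·0.50^2 + C(12,11)·0.50^11·0.50^1 + C(12,12)·0.50^12·0.50^0.
= 0.016113 + 0.002930 + 0.000244 = 0.0193.

P = 0.0193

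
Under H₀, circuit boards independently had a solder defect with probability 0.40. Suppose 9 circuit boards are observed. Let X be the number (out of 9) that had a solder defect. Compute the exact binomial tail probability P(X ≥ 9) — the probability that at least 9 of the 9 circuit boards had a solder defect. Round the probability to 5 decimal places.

X is binomial with n = 9 and p = 0.40.
P(X ≥ 9) = C(9,9)·0.40^9·0.60^0.
= 0.000262 = 0.00026.

P = 0.00026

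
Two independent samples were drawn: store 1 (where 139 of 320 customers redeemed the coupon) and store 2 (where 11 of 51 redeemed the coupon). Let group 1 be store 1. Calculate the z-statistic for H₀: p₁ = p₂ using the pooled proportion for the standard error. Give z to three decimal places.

p̂₁ = 139/320 = 0.43438, p̂₂ = 11/51 = 0.21569.
Pooling: p̂ = 150/371 = 0.40431.
SE = √[p̂(1−p̂)(1/n₁+1/n₂)] = √[0.40431·0.59569·(1/320+1/51)] ≈ 0.073994.
z = 0.21869/0.073994 = 2.956.

z = 2.956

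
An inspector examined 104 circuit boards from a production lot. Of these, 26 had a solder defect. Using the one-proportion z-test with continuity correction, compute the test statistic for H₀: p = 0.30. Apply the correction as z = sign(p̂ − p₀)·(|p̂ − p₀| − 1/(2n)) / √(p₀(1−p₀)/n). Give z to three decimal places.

z = -1.006

With x = 26 successes in n = 104, p̂ = 0.25000. p̂ − p₀ = -0.050000.
1/(2n) = 0.004808.
Corrected numerator: |-0.050000| − 0.004808 = 0.045192.
Null standard error: √(0.30·0.70/104) = √0.002019231 = 0.044936.
z = −0.045192/0.044936 = -1.006.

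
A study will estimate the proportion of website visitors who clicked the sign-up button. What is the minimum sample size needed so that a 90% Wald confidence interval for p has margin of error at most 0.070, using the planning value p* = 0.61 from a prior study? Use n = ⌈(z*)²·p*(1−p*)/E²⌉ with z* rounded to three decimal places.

n = 132

z* = 1.645 at the 90% level.
p*(1−p*) = 0.61·0.39 = 0.2379.
Required n before rounding: 2.706025 × 0.2379 / 0.070² = 131.380.
Rounding up, n = 132.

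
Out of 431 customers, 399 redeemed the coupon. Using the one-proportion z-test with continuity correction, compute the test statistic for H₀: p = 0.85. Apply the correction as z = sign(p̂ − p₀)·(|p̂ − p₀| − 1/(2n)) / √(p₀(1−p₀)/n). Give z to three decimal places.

Sample proportion p̂ = 399/431 = 0.92575. p̂ − p₀ = 0.075754.
Continuity correction 1/(2n) = 1/862 = 0.001160.
Corrected numerator: |0.075754| − 0.001160 = 0.074594.
Under H₀, SE = √(p₀(1−p₀)/n) = √(0.85·0.15/431) = √0.000295824 = 0.017200.
z = (+)0.074594/0.017200 = 4.337.

z = 4.337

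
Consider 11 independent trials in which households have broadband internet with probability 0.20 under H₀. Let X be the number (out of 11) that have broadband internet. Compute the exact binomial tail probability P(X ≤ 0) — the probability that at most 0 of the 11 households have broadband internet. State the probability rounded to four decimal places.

X ~ Binomial(n=11, p=0.20).
P(X ≤ 0) = C(11,0)·0.20^0·0.80^11.
= 0.085899 = 0.0859.

P = 0.0859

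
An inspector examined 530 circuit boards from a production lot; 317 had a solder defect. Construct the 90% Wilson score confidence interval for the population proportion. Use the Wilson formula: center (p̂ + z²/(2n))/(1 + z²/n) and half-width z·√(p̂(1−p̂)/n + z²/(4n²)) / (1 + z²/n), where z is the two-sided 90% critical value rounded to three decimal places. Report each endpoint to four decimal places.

Here p̂ = 317/530 = 0.59811 and z = 1.645 (z² = 2.706025).
Denominator 1 + z²/n = 1 + 2.706025/530 = 1.005106.
Adjusted center: (0.59811 + z²/(2n))/1.005106 = 0.59761.
Radicand: p̂(1−p̂)/n + z²/(4n²) = 0.000453535 + 0.000002408 = 0.000455943.
Half-width = z·√(radicand)/denom = 1.645·0.021353/1.005106 = 0.03495.
CI: 0.59761 ± 0.03495 = (0.5627, 0.6326).

(0.5627, 0.6326)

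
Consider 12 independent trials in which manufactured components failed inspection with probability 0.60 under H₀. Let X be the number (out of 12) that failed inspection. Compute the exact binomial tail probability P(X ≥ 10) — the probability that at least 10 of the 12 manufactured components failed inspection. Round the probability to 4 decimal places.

P = 0.0834

X is binomial with n = 12 and p = 0.60.
P(X ≥ 10) = C(12,10)·0.60^10·0.40^2 + C(12,11)·0.60^11·0.40^1 + C(12,12)·0.60^12·0.40^0.
= 0.063852 + 0.017414 + 0.002177 = 0.0834.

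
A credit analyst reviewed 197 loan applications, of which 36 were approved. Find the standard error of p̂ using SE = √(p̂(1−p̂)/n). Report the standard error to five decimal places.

Sample proportion p̂ = 36/197 = 0.18274.
p̂(1−p̂) = 0.18274·0.81726 = 0.149346.
Dividing by n and taking the root: √0.000758102 = 0.02753.

SE = 0.02753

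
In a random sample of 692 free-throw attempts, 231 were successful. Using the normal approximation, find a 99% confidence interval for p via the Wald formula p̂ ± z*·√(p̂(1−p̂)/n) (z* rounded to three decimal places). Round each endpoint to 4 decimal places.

(0.2876, 0.3800)

The sample proportion is 231/692 = 0.33382.
SE(p̂) = √(0.33382·0.66618/692) = 0.017927.
z* = 2.576 at the 99% level.
Margin = 2.576·0.017927 = 0.04618.
Interval: 0.33382 ± 0.04618 → (0.2876, 0.3800).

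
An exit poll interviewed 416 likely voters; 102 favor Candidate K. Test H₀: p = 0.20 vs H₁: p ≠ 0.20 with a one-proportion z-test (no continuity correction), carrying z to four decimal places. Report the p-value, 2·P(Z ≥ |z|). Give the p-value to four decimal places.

Sample proportion p̂ = 102/416 = 0.24519.
Null standard error: √(0.20·0.80/416) = √0.000384615 = 0.019612.
z = (p̂ − p₀)/SE = (102/416 − 0.20)/0.019612 ≈ 2.3044.
p-value = 2·P(Z ≥ |z|) with z = 2.3044 → 0.0212.

p-value = 0.0212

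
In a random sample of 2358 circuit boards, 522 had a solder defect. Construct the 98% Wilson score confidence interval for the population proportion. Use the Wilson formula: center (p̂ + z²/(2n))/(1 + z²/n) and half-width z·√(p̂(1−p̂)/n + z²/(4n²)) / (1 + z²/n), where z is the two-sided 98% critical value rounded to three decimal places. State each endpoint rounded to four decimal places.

Here p̂ = 522/2358 = 0.22137 and z = 2.326 (z² = 5.410276).
Denominator 1 + z²/n = 1 + 5.410276/2358 = 1.002294.
Center = (0.22137 + 0.001147)/1.002294 = 0.22201.
Radicand: p̂(1−p̂)/n + z²/(4n²) = 0.000073099 + 0.000000243 = 0.000073342.
Half-width = z·√(radicand)/denom = 2.326·0.008564/1.002294 = 0.01987.
CI: 0.22201 ± 0.01987 = (0.2021, 0.2419).

(0.2021, 0.2419)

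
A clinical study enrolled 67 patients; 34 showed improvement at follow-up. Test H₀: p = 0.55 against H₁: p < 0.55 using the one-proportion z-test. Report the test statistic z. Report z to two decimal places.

z = -0.70

Sample proportion p̂ = 34/67 = 0.50746.
Under H₀, SE = √(p₀(1−p₀)/n) = √(0.55·0.45/67) = √0.003694030 = 0.060779.
z = (0.50746 − 0.55)/0.060779 = -0.04254/0.060779 = -0.70.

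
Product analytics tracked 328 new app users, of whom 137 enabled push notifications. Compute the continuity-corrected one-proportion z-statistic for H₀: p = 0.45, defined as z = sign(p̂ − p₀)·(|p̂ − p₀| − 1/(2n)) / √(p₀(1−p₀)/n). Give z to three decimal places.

The sample proportion is 137/328 = 0.41768. p̂ − p₀ = -0.032317.
1/(2n) = 0.001524.
Corrected numerator: |-0.032317| − 0.001524 = 0.030793.
Null standard error: √(0.45·0.55/328) = √0.000754573 = 0.027469.
z = −0.030793/0.027469 = -1.121.

z = -1.121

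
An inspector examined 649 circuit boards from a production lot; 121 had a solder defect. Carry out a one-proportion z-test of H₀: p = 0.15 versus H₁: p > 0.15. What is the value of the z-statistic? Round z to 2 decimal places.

z = 2.60

The sample proportion is 121/649 = 0.18644.
Null standard error: √(0.15·0.85/649) = √0.000196456 = 0.014016.
z = (p̂ − p₀)/SE = (0.18644 − 0.15)/0.014016 = 2.60.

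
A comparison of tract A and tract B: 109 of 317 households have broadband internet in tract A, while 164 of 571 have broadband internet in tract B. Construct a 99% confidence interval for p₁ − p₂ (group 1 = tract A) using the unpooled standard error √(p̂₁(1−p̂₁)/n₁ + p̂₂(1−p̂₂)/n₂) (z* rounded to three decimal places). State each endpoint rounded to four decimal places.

p̂₁ = 0.34385, p̂₂ = 0.28722, so the observed difference is 0.05663.
SE = √(0.000711725 + 0.000358534) = √0.001070259 = 0.032715.
z* = 2.576 at the 99% level. Margin of error = 0.08427.
CI: 0.05663 ± 0.08427 = (-0.0276, 0.1409).

(-0.0276, 0.1409)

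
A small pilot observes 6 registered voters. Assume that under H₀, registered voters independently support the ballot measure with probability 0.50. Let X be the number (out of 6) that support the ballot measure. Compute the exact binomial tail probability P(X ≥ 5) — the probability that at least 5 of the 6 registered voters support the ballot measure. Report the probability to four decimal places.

P = 0.1094

X ~ Binomial(n=6, p=0.50).
P(X ≥ 5) = C(6,5)·0.50^5·0.50^1 + C(6,6)·0.50^6·0.50^0.
= 0.093750 + 0.015625 = 0.1094.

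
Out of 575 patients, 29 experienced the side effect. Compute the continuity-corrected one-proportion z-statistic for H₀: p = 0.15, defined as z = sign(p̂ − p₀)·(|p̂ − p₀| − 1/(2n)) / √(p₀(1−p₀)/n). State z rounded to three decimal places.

z = -6.628

p̂ = 29/575 = 0.05043. p̂ − p₀ = -0.099565.
Continuity correction 1/(2n) = 1/1150 = 0.000870.
Corrected numerator: |-0.099565| − 0.000870 = 0.098695.
Null standard error: √(0.15·0.85/575) = √0.000221739 = 0.014891.
z = (−)0.098695/0.014891 = -6.628.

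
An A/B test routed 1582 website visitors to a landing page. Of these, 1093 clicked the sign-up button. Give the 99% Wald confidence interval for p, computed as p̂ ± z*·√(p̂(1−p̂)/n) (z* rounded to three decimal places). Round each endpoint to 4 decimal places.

The sample proportion is 1093/1582 = 0.69090.
Standard error of p̂: √(0.213558/1582) = √0.000134992 = 0.011619.
z* = 2.576 at the 99% level.
Margin = 2.576·0.011619 = 0.02993.
Interval: 0.69090 ± 0.02993 → (0.6610, 0.7208).

(0.6610, 0.7208)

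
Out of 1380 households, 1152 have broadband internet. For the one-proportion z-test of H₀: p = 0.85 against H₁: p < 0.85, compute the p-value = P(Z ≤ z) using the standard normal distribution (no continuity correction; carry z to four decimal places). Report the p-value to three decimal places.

p-value = 0.057

With x = 1152 successes in n = 1380, p̂ = 0.83478.
Under H₀, SE = √(p₀(1−p₀)/n) = √(0.85·0.15/1380) = √0.000092391 = 0.009612.
z = (p̂ − p₀)/SE = (1152/1380 − 0.85)/0.009612 ≈ -1.5832.
p-value = P(Z ≤ z) with z = -1.5832 → 0.057.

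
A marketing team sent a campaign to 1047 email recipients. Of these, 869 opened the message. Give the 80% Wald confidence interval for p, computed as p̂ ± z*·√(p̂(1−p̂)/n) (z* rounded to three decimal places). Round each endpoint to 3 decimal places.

p̂ = 869/1047 = 0.82999.
SE(p̂) = √(0.82999·0.17001/1047) = 0.011609.
z* = 1.282 at the 80% level.
Margin = 1.282·0.011609 = 0.01488.
Interval: 0.82999 ± 0.01488 → (0.815, 0.845).

(0.815, 0.845)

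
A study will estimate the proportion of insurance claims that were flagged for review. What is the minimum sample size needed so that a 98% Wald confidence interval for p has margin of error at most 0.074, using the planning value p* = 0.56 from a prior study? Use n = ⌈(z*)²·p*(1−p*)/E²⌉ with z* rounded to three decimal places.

n = 244

The 98% critical value is z* = 2.326.
p*(1−p*) = 0.2464.
Required n before rounding: 5.410276 × 0.2464 / 0.074² = 243.443.
Rounding up, n = 244.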